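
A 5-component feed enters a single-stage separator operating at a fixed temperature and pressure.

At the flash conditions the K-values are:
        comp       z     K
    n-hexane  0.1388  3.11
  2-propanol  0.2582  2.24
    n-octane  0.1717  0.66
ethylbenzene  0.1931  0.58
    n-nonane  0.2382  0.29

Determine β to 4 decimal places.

β = 0.3578

Material balance + equilibrium reduce to Σ zᵢ(Kᵢ−1)/(1+β(Kᵢ−1)) = 0.
Feasibility: ΣzᵢKᵢ = 1.3044, Σzᵢ/Kᵢ = 1.5744 — both > 1, two phases present.
Newton–Raphson from β = 0.5:
  β = 0.5000: g = -0.09505, g' = -0.6696 → β = 0.3581
  β = 0.3581: g = -0.00014, g' = -0.6797 → β = 0.3578
Converged at β = 0.3578.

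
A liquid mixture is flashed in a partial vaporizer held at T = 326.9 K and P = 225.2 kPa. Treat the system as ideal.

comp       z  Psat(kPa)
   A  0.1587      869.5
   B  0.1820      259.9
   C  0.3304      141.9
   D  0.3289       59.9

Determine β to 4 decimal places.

β = 0.0936

Raoult's law: Kᵢ = Pᵢˢᵃᵗ/P = Pᵢˢᵃᵗ/225.2.
  K_A = 869.5/225.2 = 3.861012, K_B = 259.9/225.2 = 1.154085, K_C = 141.9/225.2 = 0.630107, K_D = 59.9/225.2 = 0.265986
Let β = V/F and solve Σ zᵢ(Kᵢ−1)/(1+β(Kᵢ−1)) = 0.
Feasibility: ΣzᵢKᵢ = 1.1185, Σzᵢ/Kᵢ = 1.9597 — both > 1, two phases present.
Iterate (Newton) starting at β = 0.39:
  β = 0.3900: g = -0.24001, g' = -0.7036 → β = 0.0489
  β = 0.0489: g = 0.05129, g' = -1.2416 → β = 0.0902
  β = 0.0902: g = 0.00360, g' = -1.0765 → β = 0.0935
  β = 0.0935: g = 0.00002, g' = -1.0654 → β = 0.0936
Converged at β = 0.0936.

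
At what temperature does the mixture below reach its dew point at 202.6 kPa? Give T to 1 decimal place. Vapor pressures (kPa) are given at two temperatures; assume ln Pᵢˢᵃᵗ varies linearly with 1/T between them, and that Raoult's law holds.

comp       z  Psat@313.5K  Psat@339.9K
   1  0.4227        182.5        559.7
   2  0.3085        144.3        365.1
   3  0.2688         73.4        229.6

T = 325.2 K

Dew-point temperature: Σzᵢ·P/Pᵢˢᵃᵗ(T) = 1. Interpolate ln Pᵢˢᵃᵗ = aᵢ + bᵢ/T.
  T = 313.5 K: ΣzᵢP/Pᵢˢᵃᵗ = 1.6443
  T = 339.9 K: ΣzᵢP/Pᵢˢᵃᵗ = 0.5614
  T = 326.7 K: ΣzᵢP/Pᵢˢᵃᵗ = 0.9392
  T = 320.1 K: ΣzᵢP/Pᵢˢᵃᵗ = 1.2352
  T = 323.4 K: ΣzᵢP/Pᵢˢᵃᵗ = 1.0755
  T = 325.0 K: ΣzᵢP/Pᵢˢᵃᵗ = 1.0067
Interpolating between 325.0 K and 326.7 K gives T ≈ 325.2 K.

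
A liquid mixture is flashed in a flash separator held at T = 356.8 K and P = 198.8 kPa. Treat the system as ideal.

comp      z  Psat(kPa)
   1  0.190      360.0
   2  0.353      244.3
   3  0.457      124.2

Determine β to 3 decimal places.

β = 0.335

Raoult's law: Kᵢ = Pᵢˢᵃᵗ/P = Pᵢˢᵃᵗ/198.8.
  K_1 = 360.0/198.8 = 1.81087, K_2 = 244.3/198.8 = 1.22887, K_3 = 124.2/198.8 = 0.62475
Rachford–Rice: g(β) = Σ zᵢ(Kᵢ−1)/(1+β(Kᵢ−1)) = 0.
g(0) = ΣzᵢKᵢ − 1 = 0.063 and g(1) = 1 − Σzᵢ/Kᵢ = -0.124, so a root lies in (0, 1).
Newton iteration, β⁰ = 0.5:
  β = 0.500: g = -0.0290, g' = -0.176 → β = 0.335
Converged at β = 0.335.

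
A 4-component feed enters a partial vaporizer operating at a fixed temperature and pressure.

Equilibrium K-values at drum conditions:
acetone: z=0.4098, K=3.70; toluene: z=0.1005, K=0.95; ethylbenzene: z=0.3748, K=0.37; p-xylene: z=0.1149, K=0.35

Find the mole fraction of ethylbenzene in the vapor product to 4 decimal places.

Material balance + equilibrium reduce to Σ zᵢ(Kᵢ−1)/(1+ψ(Kᵢ−1)) = 0.
Feasibility: ΣzᵢKᵢ = 1.7906, Σzᵢ/Kᵢ = 1.5578 — both > 1, two phases present.
Iterate (Newton) starting at ψ = 0.5:
  ψ = 0.5000: g = 0.01033, g' = -0.9648 → ψ = 0.5107
Converged at ψ = 0.5107.
Compositions from xᵢ = zᵢ/(1+ψ(Kᵢ−1)), yᵢ = Kᵢxᵢ:
  acetone: x = 0.1723, y = 0.6374
  toluene: x = 0.1031, y = 0.0980
  ethylbenzene: x = 0.5526, y = 0.2045
  p-xylene: x = 0.1720, y = 0.0602

y_ethylbenzene = 0.2045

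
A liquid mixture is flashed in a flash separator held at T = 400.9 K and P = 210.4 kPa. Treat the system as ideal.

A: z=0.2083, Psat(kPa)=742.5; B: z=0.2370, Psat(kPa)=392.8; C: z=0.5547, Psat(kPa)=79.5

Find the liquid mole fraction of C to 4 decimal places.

Raoult's law: Kᵢ = Pᵢˢᵃᵗ/P = Pᵢˢᵃᵗ/210.4.
  K_A = 742.5/210.4 = 3.528992, K_B = 392.8/210.4 = 1.866920, K_C = 79.5/210.4 = 0.377852
Rachford–Rice: g(V/F) = Σ zᵢ(Kᵢ−1)/(1+V/F(Kᵢ−1)) = 0.
g(0) = ΣzᵢKᵢ − 1 = 0.3871 and g(1) = 1 − Σzᵢ/Kᵢ = -0.6540, so a root lies in (0, 1).
Newton iteration, V/F⁰ = 0.64:
  V/F = 0.6400: g = -0.24011, g' = -0.8608 → V/F = 0.3610
  V/F = 0.3610: g = -0.01324, g' = -0.8245 → V/F = 0.3450
  V/F = 0.3450: g = 0.00007, g' = -0.8336 → V/F = 0.3451
Converged at V/F = 0.3451.
Compositions from xᵢ = zᵢ/(1+V/F(Kᵢ−1)), yᵢ = Kᵢxᵢ:
  A: x = 0.1112, y = 0.3925
  B: x = 0.1824, y = 0.3406
  C: x = 0.7063, y = 0.2669

x_C = 0.7063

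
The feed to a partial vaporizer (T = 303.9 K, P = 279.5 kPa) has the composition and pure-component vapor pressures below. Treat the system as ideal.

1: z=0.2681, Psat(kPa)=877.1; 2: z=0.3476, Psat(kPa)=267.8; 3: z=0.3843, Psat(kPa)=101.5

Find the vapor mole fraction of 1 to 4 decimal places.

Raoult's law: Kᵢ = Pᵢˢᵃᵗ/P = Pᵢˢᵃᵗ/279.5.
  K_1 = 877.1/279.5 = 3.138104, K_2 = 267.8/279.5 = 0.958140, K_3 = 101.5/279.5 = 0.363148
Newton iteration, ψ⁰ = 0.47:
  ψ = 0.4700: g = -0.07822, g' = -0.6230 → ψ = 0.3444
  ψ = 0.3444: g = 0.00184, g' = -0.6629 → ψ = 0.3472
Converged at ψ = 0.3472.
Compositions from xᵢ = zᵢ/(1+ψ(Kᵢ−1)), yᵢ = Kᵢxᵢ:
  1: x = 0.1539, y = 0.4829
  2: x = 0.3527, y = 0.3380
  3: x = 0.4934, y = 0.1792

y_1 = 0.4829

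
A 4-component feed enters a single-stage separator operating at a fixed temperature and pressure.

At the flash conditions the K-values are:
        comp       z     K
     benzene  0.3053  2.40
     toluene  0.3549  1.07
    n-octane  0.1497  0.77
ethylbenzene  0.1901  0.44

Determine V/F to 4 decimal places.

V/F = 0.7708

Material balance + equilibrium reduce to Σ zᵢ(Kᵢ−1)/(1+V/F(Kᵢ−1)) = 0.
Check two-phase: ΣzᵢKᵢ = 1.3114 > 1 and Σzᵢ/Kᵢ = 1.0854 > 1, so g(0) = 0.3114 > 0 and g(1) = -0.0854 < 0.
Newton–Raphson from V/F = 0.48:
  V/F = 0.4800: g = 0.09537, g' = -0.3372 → V/F = 0.7629
  V/F = 0.7629: g = 0.00266, g' = -0.3348 → V/F = 0.7708
Converged at V/F = 0.7708.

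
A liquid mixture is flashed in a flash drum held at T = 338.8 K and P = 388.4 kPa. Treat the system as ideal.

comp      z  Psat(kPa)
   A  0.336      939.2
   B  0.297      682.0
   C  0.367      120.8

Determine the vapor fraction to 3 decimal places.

Raoult's law: Kᵢ = Pᵢˢᵃᵗ/P = Pᵢˢᵃᵗ/388.4.
  K_A = 939.2/388.4 = 2.41813, K_B = 682.0/388.4 = 1.75592, K_C = 120.8/388.4 = 0.31102
Newton–Raphson from ψ = 0.48:
  ψ = 0.480: g = 0.0704, g' = -0.720 → ψ = 0.578
  ψ = 0.578: g = -0.0020, g' = -0.767 → ψ = 0.575
Converged at ψ = 0.575.

ψ = 0.575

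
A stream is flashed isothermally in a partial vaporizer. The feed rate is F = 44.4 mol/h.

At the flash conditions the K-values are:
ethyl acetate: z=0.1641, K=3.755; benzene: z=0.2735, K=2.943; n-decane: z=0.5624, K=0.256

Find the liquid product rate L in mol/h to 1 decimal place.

L = 29.5 mol/h

Material balance + equilibrium reduce to Σ zᵢ(Kᵢ−1)/(1+β(Kᵢ−1)) = 0.
Feasibility: ΣzᵢKᵢ = 1.5651, Σzᵢ/Kᵢ = 2.3335 — both > 1, two phases present.
Newton iteration, β⁰ = 0.6:
  β = 0.6000: g = -0.34005, g' = -1.4129 → β = 0.3593
  β = 0.3593: g = -0.03097, g' = -1.2525 → β = 0.3346
  β = 0.3346: g = 0.00018, g' = -1.2683 → β = 0.3347
Converged at β = 0.3347.
Then V = β·F = 0.3347·44.4 = 14.9 mol/h and L = F − V = 29.5 mol/h.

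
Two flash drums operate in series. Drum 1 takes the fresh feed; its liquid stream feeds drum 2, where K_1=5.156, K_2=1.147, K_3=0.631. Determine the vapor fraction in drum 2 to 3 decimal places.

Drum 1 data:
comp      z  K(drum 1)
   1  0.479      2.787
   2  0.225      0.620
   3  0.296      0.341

V/F (drum 2) = 0.846

Drum 1:
Rachford–Rice: g(ψ₁) = Σ zᵢ(Kᵢ−1)/(1+ψ₁(Kᵢ−1)) = 0.
Feasibility: ΣzᵢKᵢ = 1.575, Σzᵢ/Kᵢ = 1.403 — both > 1, two phases present.
Newton iteration, ψ₁⁰ = 0.36:
  ψ₁ = 0.360: g = 0.1661, g' = -0.831 → ψ₁ = 0.560
  ψ₁ = 0.560: g = 0.0102, g' = -0.757 → ψ₁ = 0.573
Converged at ψ₁ = 0.573.
Drum-1 compositions:
  1: x = 0.237, y = 0.659
  2: x = 0.288, y = 0.178
  3: x = 0.476, y = 0.162
Drum-2 feed = drum-1 liquid: z₂ = (0.2366, 0.2877, 0.4757).
Drum 2:
Material balance + equilibrium reduce to Σ zᵢ(Kᵢ−1)/(1+ψ₂(Kᵢ−1)) = 0.
g(0) = ΣzᵢKᵢ − 1 = 0.850 and g(1) = 1 − Σzᵢ/Kᵢ = -0.051, so a root lies in (0, 1).
Newton iteration, ψ₂⁰ = 0.63:
  ψ₂ = 0.630: g = 0.0818, g' = -0.427 → ψ₂ = 0.821
  ψ₂ = 0.821: g = 0.0087, g' = -0.348 → ψ₂ = 0.846
Converged at ψ₂ = 0.846.
  1: x = 0.052, y = 0.270
  2: x = 0.256, y = 0.293
  3: x = 0.692, y = 0.437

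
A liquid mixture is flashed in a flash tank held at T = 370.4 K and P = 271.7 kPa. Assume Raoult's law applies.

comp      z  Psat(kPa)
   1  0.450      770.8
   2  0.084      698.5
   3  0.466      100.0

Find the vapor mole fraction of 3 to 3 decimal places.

Raoult's law: Kᵢ = Pᵢˢᵃᵗ/P = Pᵢˢᵃᵗ/271.7.
  K_1 = 770.8/271.7 = 2.83695, K_2 = 698.5/271.7 = 2.57085, K_3 = 100.0/271.7 = 0.36805
Newton iteration, ψ⁰ = 0.5:
  ψ = 0.500: g = 0.0743, g' = -0.875 → ψ = 0.585
Converged at ψ = 0.585.
Compositions from xᵢ = zᵢ/(1+ψ(Kᵢ−1)), yᵢ = Kᵢxᵢ:
  1: x = 0.217, y = 0.615
  2: x = 0.044, y = 0.113
  3: x = 0.739, y = 0.272

y_3 = 0.272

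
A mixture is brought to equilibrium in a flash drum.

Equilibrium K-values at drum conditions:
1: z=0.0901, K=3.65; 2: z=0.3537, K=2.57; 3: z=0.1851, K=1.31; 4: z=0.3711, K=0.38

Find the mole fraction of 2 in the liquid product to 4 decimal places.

Let ψ = V/F and solve Σ zᵢ(Kᵢ−1)/(1+ψ(Kᵢ−1)) = 0.
Feasibility: ΣzᵢKᵢ = 1.6214, Σzᵢ/Kᵢ = 1.2802 — both > 1, two phases present.
Newton–Raphson from ψ = 0.5:
  ψ = 0.5000: g = 0.13002, g' = -0.7036 → ψ = 0.6848
  ψ = 0.6848: g = -0.00007, g' = -0.7252 → ψ = 0.6847
Converged at ψ = 0.6847.
Compositions from xᵢ = zᵢ/(1+ψ(Kᵢ−1)), yᵢ = Kᵢxᵢ:
  1: x = 0.0320, y = 0.1169
  2: x = 0.1705, y = 0.4381
  3: x = 0.1527, y = 0.2000
  4: x = 0.6448, y = 0.2450

x_2 = 0.1705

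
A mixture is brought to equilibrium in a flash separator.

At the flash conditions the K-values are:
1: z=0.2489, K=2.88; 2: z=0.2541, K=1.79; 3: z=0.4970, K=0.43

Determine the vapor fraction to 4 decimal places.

ψ = 0.4824

Newton iteration, ψ⁰ = 0.5:
  ψ = 0.5000: g = -0.01111, g' = -0.6311 → ψ = 0.4824
Converged at ψ = 0.4824.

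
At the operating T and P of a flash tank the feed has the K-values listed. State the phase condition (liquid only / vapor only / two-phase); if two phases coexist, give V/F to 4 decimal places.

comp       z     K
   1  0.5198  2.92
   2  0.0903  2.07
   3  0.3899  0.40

two-phase, V/F = 0.7949

ΣzᵢKᵢ = 1.8607; Σzᵢ/Kᵢ = 1.1964.
Both exceed 1, so a two-phase solution exists.
Rachford–Rice: g(ψ) = Σ zᵢ(Kᵢ−1)/(1+ψ(Kᵢ−1)) = 0.
Newton–Raphson from ψ = 0.52:
  ψ = 0.5200: g = 0.22146, g' = -0.8190 → ψ = 0.7904
  ψ = 0.7904: g = 0.00382, g' = -0.8405 → ψ = 0.7949
Converged at ψ = 0.7949.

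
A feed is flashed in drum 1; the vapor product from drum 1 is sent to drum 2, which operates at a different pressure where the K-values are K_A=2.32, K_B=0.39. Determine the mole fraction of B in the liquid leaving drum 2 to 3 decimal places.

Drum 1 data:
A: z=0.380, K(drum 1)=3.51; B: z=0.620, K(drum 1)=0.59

Drum 1:
Binary case is linear: z₁(K₁−1)(1+ψ₁(K₂−1)) + z₂(K₂−1)(1+ψ₁(K₁−1)) = 0
⇒ ψ₁ = [z₁(K₁−1)+z₂(K₂−1)] / [−(K₁−1)(K₂−1)] = 0.6996/1.0291 = 0.680
Drum-1 compositions:
  A: x = 0.140, y = 0.493
  B: x = 0.860, y = 0.507
Drum-2 feed = drum-1 vapor: z₂ = (0.4928, 0.5072).
Drum 2:
Let ψ₂ = V/F and solve Σ zᵢ(Kᵢ−1)/(1+ψ₂(Kᵢ−1)) = 0.
g(0) = ΣzᵢKᵢ − 1 = 0.341 and g(1) = 1 − Σzᵢ/Kᵢ = -0.513, so a root lies in (0, 1).
Iterate (Newton) starting at ψ₂ = 0.5:
  ψ₂ = 0.500: g = -0.0532, g' = -0.702 → ψ₂ = 0.424
Converged at ψ₂ = 0.424.
  A: x = 0.316, y = 0.733
  B: x = 0.684, y = 0.267

x_B (drum 2) = 0.684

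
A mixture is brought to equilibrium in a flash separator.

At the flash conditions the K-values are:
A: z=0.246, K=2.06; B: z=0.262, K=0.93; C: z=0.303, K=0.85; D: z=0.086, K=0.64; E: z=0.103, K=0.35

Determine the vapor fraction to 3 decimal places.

ψ = 0.356

Let ψ = V/F and solve Σ zᵢ(Kᵢ−1)/(1+ψ(Kᵢ−1)) = 0.
Feasibility: ΣzᵢKᵢ = 1.099, Σzᵢ/Kᵢ = 1.186 — both > 1, two phases present.
Newton iteration, ψ⁰ = 0.5:
  ψ = 0.500: g = -0.0347, g' = -0.240 → ψ = 0.355
  ψ = 0.355: g = 0.0000, g' = -0.243 → ψ = 0.356
Converged at ψ = 0.356.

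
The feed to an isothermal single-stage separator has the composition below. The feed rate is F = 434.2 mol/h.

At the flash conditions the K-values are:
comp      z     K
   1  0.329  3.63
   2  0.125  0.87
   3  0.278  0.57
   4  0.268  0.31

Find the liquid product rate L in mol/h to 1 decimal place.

L = 258.1 mol/h

Let ψ = V/F and solve Σ zᵢ(Kᵢ−1)/(1+ψ(Kᵢ−1)) = 0.
Check two-phase: ΣzᵢKᵢ = 1.545 > 1 and Σzᵢ/Kᵢ = 1.587 > 1, so g(0) = 0.545 > 0 and g(1) = -0.587 < 0.
Iterate (Newton) starting at ψ = 0.64:
  ψ = 0.640: g = -0.1913, g' = -0.826 → ψ = 0.408
  ψ = 0.408: g = -0.0023, g' = -0.854 → ψ = 0.406
Converged at ψ = 0.406.
Then V = ψ·F = 0.4055·434.2 = 176.1 mol/h and L = F − V = 258.1 mol/h.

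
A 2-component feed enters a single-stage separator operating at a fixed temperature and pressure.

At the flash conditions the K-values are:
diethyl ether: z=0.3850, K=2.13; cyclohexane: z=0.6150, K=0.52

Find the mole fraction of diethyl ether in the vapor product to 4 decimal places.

y_diethyl ether = 0.6350

Iterate (Newton) starting at β = 0.5:
  β = 0.5000: g = -0.11043, g' = -0.4460 → β = 0.2524
  β = 0.2524: g = 0.00260, g' = -0.4811 → β = 0.2578
Converged at β = 0.2578.
Compositions from xᵢ = zᵢ/(1+β(Kᵢ−1)), yᵢ = Kᵢxᵢ:
  diethyl ether: x = 0.2981, y = 0.6350
  cyclohexane: x = 0.7019, y = 0.3650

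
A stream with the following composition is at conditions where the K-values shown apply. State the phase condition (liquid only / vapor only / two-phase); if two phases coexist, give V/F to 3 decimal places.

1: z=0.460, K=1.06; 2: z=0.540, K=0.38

liquid only

ΣzᵢKᵢ = 0.693; Σzᵢ/Kᵢ = 1.855.
Since ΣzᵢKᵢ < 1 the mixture is below its bubble point — single liquid phase.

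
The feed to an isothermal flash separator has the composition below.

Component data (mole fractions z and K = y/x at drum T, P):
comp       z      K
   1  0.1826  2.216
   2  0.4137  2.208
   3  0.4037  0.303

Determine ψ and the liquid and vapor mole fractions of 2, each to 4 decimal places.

Rachford–Rice: g(ψ) = Σ zᵢ(Kᵢ−1)/(1+ψ(Kᵢ−1)) = 0.
Check two-phase: ΣzᵢKᵢ = 1.4404 > 1 and Σzᵢ/Kᵢ = 1.6021 > 1, so g(0) = 0.4404 > 0 and g(1) = -0.6021 < 0.
Newton–Raphson from ψ = 0.45:
  ψ = 0.4500: g = 0.05730, g' = -0.7825 → ψ = 0.5232
  ψ = 0.5232: g = -0.00099, g' = -0.8134 → ψ = 0.5220
Converged at ψ = 0.5220.
Compositions from xᵢ = zᵢ/(1+ψ(Kᵢ−1)), yᵢ = Kᵢxᵢ:
  1: x = 0.1117, y = 0.2475
  2: x = 0.2537, y = 0.5602
  3: x = 0.6346, y = 0.1923

ψ = 0.5220, x_2 = 0.2537, y_2 = 0.5602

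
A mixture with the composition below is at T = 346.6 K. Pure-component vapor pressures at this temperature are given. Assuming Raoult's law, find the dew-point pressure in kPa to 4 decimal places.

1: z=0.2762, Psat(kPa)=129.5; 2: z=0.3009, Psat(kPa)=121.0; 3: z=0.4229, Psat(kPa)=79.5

At the dew point ψ → 1, so Σzᵢ/Kᵢ = 1 with Kᵢ = Pᵢˢᵃᵗ/P ⇒ 1/P = Σzᵢ/Pᵢˢᵃᵗ.
1/P = 0.2762/129.5 + 0.3009/121.0 + 0.4229/79.5 = 0.0099391 ⇒ P = 100.6128 kPa

Pdew = 100.6128 kPa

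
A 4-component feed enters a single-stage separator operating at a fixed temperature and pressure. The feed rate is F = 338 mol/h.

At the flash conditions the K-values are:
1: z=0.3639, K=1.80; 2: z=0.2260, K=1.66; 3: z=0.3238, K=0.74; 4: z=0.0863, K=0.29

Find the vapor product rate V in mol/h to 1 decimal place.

Material balance + equilibrium reduce to Σ zᵢ(Kᵢ−1)/(1+ψ(Kᵢ−1)) = 0.
Check two-phase: ΣzᵢKᵢ = 1.2948 > 1 and Σzᵢ/Kᵢ = 1.0735 > 1, so g(0) = 0.2948 > 0 and g(1) = -0.0735 < 0.
Iterate (Newton) starting at ψ = 0.49:
  ψ = 0.4900: g = 0.13141, g' = -0.3075 → ψ = 0.9174
  ψ = 0.9174: g = -0.02550, g' = -0.5113 → ψ = 0.8675
  ψ = 0.8675: g = -0.00155, g' = -0.4524 → ψ = 0.8641
Converged at ψ = 0.8641.
Then V = ψ·F = 0.8641·338 = 292.1 mol/h and L = F − V = 45.9 mol/h.

V = 292.1 mol/h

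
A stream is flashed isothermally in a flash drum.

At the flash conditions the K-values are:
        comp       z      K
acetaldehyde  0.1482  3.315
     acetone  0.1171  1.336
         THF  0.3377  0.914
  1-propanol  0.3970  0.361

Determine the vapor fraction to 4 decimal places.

Rachford–Rice: g(ψ) = Σ zᵢ(Kᵢ−1)/(1+ψ(Kᵢ−1)) = 0.
Check two-phase: ΣzᵢKᵢ = 1.0997 > 1 and Σzᵢ/Kᵢ = 1.6016 > 1, so g(0) = 0.0997 > 0 and g(1) = -0.6016 < 0.
Iterate (Newton) starting at ψ = 0.5:
  ψ = 0.5000: g = -0.21043, g' = -0.5331 → ψ = 0.1053
  ψ = 0.1053: g = 0.01257, g' = -0.7147 → ψ = 0.1229
  ψ = 0.1229: g = 0.00025, g' = -0.6871 → ψ = 0.1232
Converged at ψ = 0.1232.

ψ = 0.1232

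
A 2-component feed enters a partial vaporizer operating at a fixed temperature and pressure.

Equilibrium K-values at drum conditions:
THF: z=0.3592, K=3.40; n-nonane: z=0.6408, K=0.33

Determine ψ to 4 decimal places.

ψ = 0.2691

Let ψ = V/F and solve Σ zᵢ(Kᵢ−1)/(1+ψ(Kᵢ−1)) = 0.
Feasibility: ΣzᵢKᵢ = 1.4327, Σzᵢ/Kᵢ = 2.0475 — both > 1, two phases present.
Binary case is linear: z₁(K₁−1)(1+ψ(K₂−1)) + z₂(K₂−1)(1+ψ(K₁−1)) = 0
⇒ ψ = [z₁(K₁−1)+z₂(K₂−1)] / [−(K₁−1)(K₂−1)] = 0.43274/1.60800 = 0.2691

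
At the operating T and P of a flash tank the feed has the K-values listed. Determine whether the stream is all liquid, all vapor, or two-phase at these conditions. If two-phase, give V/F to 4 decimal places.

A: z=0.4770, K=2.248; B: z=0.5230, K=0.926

ΣzᵢKᵢ = 1.5566; Σzᵢ/Kᵢ = 0.7770.
Since Σzᵢ/Kᵢ < 1 the mixture is above its dew point — single vapor phase.

all vapor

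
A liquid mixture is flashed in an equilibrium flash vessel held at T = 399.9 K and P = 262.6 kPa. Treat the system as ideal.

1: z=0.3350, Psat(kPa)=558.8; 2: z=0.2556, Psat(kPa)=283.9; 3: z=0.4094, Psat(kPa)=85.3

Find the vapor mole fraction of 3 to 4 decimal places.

Raoult's law: Kᵢ = Pᵢˢᵃᵗ/P = Pᵢˢᵃᵗ/262.6.
  K_1 = 558.8/262.6 = 2.127951, K_2 = 283.9/262.6 = 1.081112, K_3 = 85.3/262.6 = 0.324829
Let ψ = V/F and solve Σ zᵢ(Kᵢ−1)/(1+ψ(Kᵢ−1)) = 0.
Feasibility: ΣzᵢKᵢ = 1.1222, Σzᵢ/Kᵢ = 1.6542 — both > 1, two phases present.
Newton–Raphson from ψ = 0.5:
  ψ = 0.5000: g = -0.15576, g' = -0.6011 → ψ = 0.2409
  ψ = 0.2409: g = -0.01264, g' = -0.5313 → ψ = 0.2171
Converged at ψ = 0.2171.
Compositions from xᵢ = zᵢ/(1+ψ(Kᵢ−1)), yᵢ = Kᵢxᵢ:
  1: x = 0.2691, y = 0.5726
  2: x = 0.2512, y = 0.2715
  3: x = 0.4797, y = 0.1558

y_3 = 0.1558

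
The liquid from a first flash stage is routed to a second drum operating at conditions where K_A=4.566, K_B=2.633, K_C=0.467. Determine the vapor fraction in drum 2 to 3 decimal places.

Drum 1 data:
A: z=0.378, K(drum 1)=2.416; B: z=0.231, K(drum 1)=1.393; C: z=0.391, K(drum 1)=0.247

Drum 1:
Material balance + equilibrium reduce to Σ zᵢ(Kᵢ−1)/(1+ψ₁(Kᵢ−1)) = 0.
g(0) = ΣzᵢKᵢ − 1 = 0.332 and g(1) = 1 − Σzᵢ/Kᵢ = -0.905, so a root lies in (0, 1).
Newton–Raphson from ψ₁ = 0.43:
  ψ₁ = 0.430: g = -0.0251, g' = -0.804 → ψ₁ = 0.399
Converged at ψ₁ = 0.399.
Drum-1 compositions:
  A: x = 0.242, y = 0.584
  B: x = 0.200, y = 0.278
  C: x = 0.559, y = 0.138
Drum-2 feed = drum-1 liquid: z₂ = (0.2416, 0.1997, 0.5586).
Drum 2:
Material balance + equilibrium reduce to Σ zᵢ(Kᵢ−1)/(1+ψ₂(Kᵢ−1)) = 0.
Check two-phase: ΣzᵢKᵢ = 1.890 > 1 and Σzᵢ/Kᵢ = 1.325 > 1, so g(0) = 0.890 > 0 and g(1) = -0.325 < 0.
Iterate (Newton) starting at ψ₂ = 0.6:
  ψ₂ = 0.600: g = 0.0015, g' = -0.791 → ψ₂ = 0.602
Converged at ψ₂ = 0.602.
  A: x = 0.077, y = 0.351
  B: x = 0.101, y = 0.265
  C: x = 0.822, y = 0.384

V/F (drum 2) = 0.602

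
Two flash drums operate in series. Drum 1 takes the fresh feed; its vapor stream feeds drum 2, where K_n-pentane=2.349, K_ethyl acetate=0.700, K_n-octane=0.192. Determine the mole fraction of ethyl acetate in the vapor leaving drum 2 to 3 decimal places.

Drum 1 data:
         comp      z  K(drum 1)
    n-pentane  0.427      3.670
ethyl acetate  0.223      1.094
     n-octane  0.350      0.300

y_ethyl acetate (drum 2) = 0.201

Drum 1:
Newton iteration, ψ₁⁰ = 0.66:
  ψ₁ = 0.660: g = -0.0229, g' = -0.993 → ψ₁ = 0.637
Converged at ψ₁ = 0.637.
Drum-1 compositions:
  n-pentane: x = 0.158, y = 0.580
  ethyl acetate: x = 0.210, y = 0.230
  n-octane: x = 0.631, y = 0.189
Drum-2 feed = drum-1 vapor: z₂ = (0.5804, 0.2302, 0.1894).
Drum 2:
Rachford–Rice: g(ψ₂) = Σ zᵢ(Kᵢ−1)/(1+ψ₂(Kᵢ−1)) = 0.
g(0) = ΣzᵢKᵢ − 1 = 0.561 and g(1) = 1 − Σzᵢ/Kᵢ = -0.563, so a root lies in (0, 1).
Newton–Raphson from ψ₂ = 0.38:
  ψ₂ = 0.380: g = 0.2188, g' = -0.746 → ψ₂ = 0.673
  ψ₂ = 0.673: g = -0.0121, g' = -0.918 → ψ₂ = 0.660
Converged at ψ₂ = 0.660.
  n-pentane: x = 0.307, y = 0.721
  ethyl acetate: x = 0.287, y = 0.201
  n-octane: x = 0.406, y = 0.078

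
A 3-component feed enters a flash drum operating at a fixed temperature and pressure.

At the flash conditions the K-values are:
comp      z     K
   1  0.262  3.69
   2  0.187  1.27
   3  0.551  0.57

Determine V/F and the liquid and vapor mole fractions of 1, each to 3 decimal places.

Iterate (Newton) starting at V/F = 0.5:
  V/F = 0.500: g = 0.0432, g' = -0.521 → V/F = 0.583
  V/F = 0.583: g = 0.0019, g' = -0.479 → V/F = 0.587
Converged at V/F = 0.587.
Compositions from xᵢ = zᵢ/(1+V/F(Kᵢ−1)), yᵢ = Kᵢxᵢ:
  1: x = 0.102, y = 0.375
  2: x = 0.161, y = 0.205
  3: x = 0.737, y = 0.420

V/F = 0.587, x_1 = 0.102, y_1 = 0.375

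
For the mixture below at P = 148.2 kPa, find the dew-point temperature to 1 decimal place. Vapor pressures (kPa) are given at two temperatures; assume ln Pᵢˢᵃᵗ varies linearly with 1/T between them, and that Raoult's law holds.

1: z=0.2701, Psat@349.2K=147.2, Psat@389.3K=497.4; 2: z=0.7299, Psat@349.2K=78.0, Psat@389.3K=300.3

T = 363.5 K

Dew-point temperature: Σzᵢ·P/Pᵢˢᵃᵗ(T) = 1. Interpolate ln Pᵢˢᵃᵗ = aᵢ + bᵢ/T.
  T = 349.2 K: ΣzᵢP/Pᵢˢᵃᵗ = 1.6587
  T = 389.3 K: ΣzᵢP/Pᵢˢᵃᵗ = 0.4407
  T = 369.2 K: ΣzᵢP/Pᵢˢᵃᵗ = 0.8259
  T = 359.2 K: ΣzᵢP/Pᵢˢᵃᵗ = 1.1590
  T = 364.2 K: ΣzᵢP/Pᵢˢᵃᵗ = 0.9761
  T = 361.7 K: ΣzᵢP/Pᵢˢᵃᵗ = 1.0630
Interpolating between 361.7 K and 364.2 K gives T ≈ 363.5 K.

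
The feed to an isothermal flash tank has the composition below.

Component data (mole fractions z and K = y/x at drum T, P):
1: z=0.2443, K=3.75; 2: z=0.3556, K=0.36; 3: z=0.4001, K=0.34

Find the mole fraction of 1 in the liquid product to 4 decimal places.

x_1 = 0.1913

Material balance + equilibrium reduce to Σ zᵢ(Kᵢ−1)/(1+V/F(Kᵢ−1)) = 0.
g(0) = ΣzᵢKᵢ − 1 = 0.1802 and g(1) = 1 − Σzᵢ/Kᵢ = -1.2297, so a root lies in (0, 1).
Newton–Raphson from V/F = 0.5:
  V/F = 0.5000: g = -0.44594, g' = -1.0308 → V/F = 0.0674
  V/F = 0.0674: g = 0.05261, g' = -1.6650 → V/F = 0.0990
  V/F = 0.0990: g = 0.00259, g' = -1.5071 → V/F = 0.1007
Converged at V/F = 0.1007.
Compositions from xᵢ = zᵢ/(1+V/F(Kᵢ−1)), yᵢ = Kᵢxᵢ:
  1: x = 0.1913, y = 0.7174
  2: x = 0.3801, y = 0.1368
  3: x = 0.4286, y = 0.1457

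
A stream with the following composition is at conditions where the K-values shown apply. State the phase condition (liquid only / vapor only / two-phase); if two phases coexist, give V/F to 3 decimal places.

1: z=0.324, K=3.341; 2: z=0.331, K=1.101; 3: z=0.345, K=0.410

ΣzᵢKᵢ = 1.588; Σzᵢ/Kᵢ = 1.239.
Both exceed 1, so a two-phase solution exists.
Newton iteration, ψ⁰ = 0.5:
  ψ = 0.500: g = 0.0926, g' = -0.622 → ψ = 0.649
  ψ = 0.649: g = 0.0027, g' = -0.598 → ψ = 0.653
Converged at ψ = 0.653.

two-phase, V/F = 0.653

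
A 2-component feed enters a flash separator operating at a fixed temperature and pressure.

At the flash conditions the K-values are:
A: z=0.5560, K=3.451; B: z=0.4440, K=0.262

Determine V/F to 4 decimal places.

Rachford–Rice: g(V/F) = Σ zᵢ(Kᵢ−1)/(1+V/F(Kᵢ−1)) = 0.
g(0) = ΣzᵢKᵢ − 1 = 1.0351 and g(1) = 1 − Σzᵢ/Kᵢ = -0.8558, so a root lies in (0, 1).
Iterate (Newton) starting at V/F = 0.36:
  V/F = 0.3600: g = 0.27774, g' = -1.3911 → V/F = 0.5596
  V/F = 0.5596: g = 0.01636, g' = -1.2957 → V/F = 0.5723
  V/F = 0.5723: g = -0.00005, g' = -1.3033 → V/F = 0.5722
Converged at V/F = 0.5722.

V/F = 0.5722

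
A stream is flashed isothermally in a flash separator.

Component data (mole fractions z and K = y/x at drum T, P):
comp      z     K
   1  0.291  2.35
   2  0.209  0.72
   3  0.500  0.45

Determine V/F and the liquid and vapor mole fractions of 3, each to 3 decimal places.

V/F = 0.092, x_3 = 0.527, y_3 = 0.237

Material balance + equilibrium reduce to Σ zᵢ(Kᵢ−1)/(1+V/F(Kᵢ−1)) = 0.
Check two-phase: ΣzᵢKᵢ = 1.059 > 1 and Σzᵢ/Kᵢ = 1.525 > 1, so g(0) = 0.059 > 0 and g(1) = -0.525 < 0.
Newton–Raphson from V/F = 0.5:
  V/F = 0.500: g = -0.2128, g' = -0.499 → V/F = 0.073
  V/F = 0.073: g = 0.0111, g' = -0.620 → V/F = 0.091
  V/F = 0.091: g = 0.0001, g' = -0.605 → V/F = 0.092
Converged at V/F = 0.092.
Compositions from xᵢ = zᵢ/(1+V/F(Kᵢ−1)), yᵢ = Kᵢxᵢ:
  1: x = 0.259, y = 0.609
  2: x = 0.214, y = 0.154
  3: x = 0.527, y = 0.237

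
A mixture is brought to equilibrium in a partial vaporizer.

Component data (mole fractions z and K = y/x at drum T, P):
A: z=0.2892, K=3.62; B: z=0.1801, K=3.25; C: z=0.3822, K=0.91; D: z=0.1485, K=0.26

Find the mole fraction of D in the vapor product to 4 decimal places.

y_D = 0.1139

Rachford–Rice: g(β) = Σ zᵢ(Kᵢ−1)/(1+β(Kᵢ−1)) = 0.
Feasibility: ΣzᵢKᵢ = 2.0186, Σzᵢ/Kᵢ = 1.1265 — both > 1, two phases present.
Newton iteration, β⁰ = 0.61:
  β = 0.6100: g = 0.22572, g' = -0.7297 → β = 0.9193
  β = 0.9193: g = -0.02688, g' = -1.0670 → β = 0.8941
  β = 0.8941: g = -0.00097, g' = -0.9922 → β = 0.8932
Converged at β = 0.8932.
Compositions from xᵢ = zᵢ/(1+β(Kᵢ−1)), yᵢ = Kᵢxᵢ:
  A: x = 0.0866, y = 0.3134
  B: x = 0.0598, y = 0.1945
  C: x = 0.4156, y = 0.3782
  D: x = 0.4380, y = 0.1139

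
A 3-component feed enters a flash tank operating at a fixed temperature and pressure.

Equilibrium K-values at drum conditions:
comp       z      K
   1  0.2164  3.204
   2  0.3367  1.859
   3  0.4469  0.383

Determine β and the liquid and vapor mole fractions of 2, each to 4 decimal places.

β = 0.5426, x_2 = 0.2297, y_2 = 0.4269

Let β = V/F and solve Σ zᵢ(Kᵢ−1)/(1+β(Kᵢ−1)) = 0.
g(0) = ΣzᵢKᵢ − 1 = 0.4904 and g(1) = 1 − Σzᵢ/Kᵢ = -0.4155, so a root lies in (0, 1).
Iterate (Newton) starting at β = 0.44:
  β = 0.4400: g = 0.07354, g' = -0.7223 → β = 0.5418
  β = 0.5418: g = 0.00054, g' = -0.7179 → β = 0.5426
Converged at β = 0.5426.
Compositions from xᵢ = zᵢ/(1+β(Kᵢ−1)), yᵢ = Kᵢxᵢ:
  1: x = 0.0986, y = 0.3158
  2: x = 0.2297, y = 0.4269
  3: x = 0.6718, y = 0.2573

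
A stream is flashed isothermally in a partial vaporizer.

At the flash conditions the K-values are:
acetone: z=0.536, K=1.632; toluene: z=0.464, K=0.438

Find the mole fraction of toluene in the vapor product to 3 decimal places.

Rachford–Rice: g(β) = Σ zᵢ(Kᵢ−1)/(1+β(Kᵢ−1)) = 0.
Feasibility: ΣzᵢKᵢ = 1.078, Σzᵢ/Kᵢ = 1.388 — both > 1, two phases present.
Binary case is linear: z₁(K₁−1)(1+β(K₂−1)) + z₂(K₂−1)(1+β(K₁−1)) = 0
⇒ β = [z₁(K₁−1)+z₂(K₂−1)] / [−(K₁−1)(K₂−1)] = 0.0780/0.3552 = 0.220
Compositions from xᵢ = zᵢ/(1+β(Kᵢ−1)), yᵢ = Kᵢxᵢ:
  acetone: x = 0.471, y = 0.768
  toluene: x = 0.529, y = 0.232

y_toluene = 0.232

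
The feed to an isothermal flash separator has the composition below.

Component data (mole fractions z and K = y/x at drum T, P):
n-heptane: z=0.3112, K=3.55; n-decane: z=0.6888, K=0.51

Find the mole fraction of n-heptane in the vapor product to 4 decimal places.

Material balance + equilibrium reduce to Σ zᵢ(Kᵢ−1)/(1+V/F(Kᵢ−1)) = 0.
g(0) = ΣzᵢKᵢ − 1 = 0.4560 and g(1) = 1 − Σzᵢ/Kᵢ = -0.4383, so a root lies in (0, 1).
Newton–Raphson from V/F = 0.47:
  V/F = 0.4700: g = -0.07754, g' = -0.6978 → V/F = 0.3589
  V/F = 0.3589: g = 0.00483, g' = -0.7952 → V/F = 0.3650
Converged at V/F = 0.3650.
Compositions from xᵢ = zᵢ/(1+V/F(Kᵢ−1)), yᵢ = Kᵢxᵢ:
  n-heptane: x = 0.1612, y = 0.5722
  n-decane: x = 0.8388, y = 0.4278

y_n-heptane = 0.5722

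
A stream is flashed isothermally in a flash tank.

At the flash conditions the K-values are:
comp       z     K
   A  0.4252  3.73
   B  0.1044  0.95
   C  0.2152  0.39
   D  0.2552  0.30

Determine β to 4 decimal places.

Rachford–Rice: g(β) = Σ zᵢ(Kᵢ−1)/(1+β(Kᵢ−1)) = 0.
g(0) = ΣzᵢKᵢ − 1 = 0.8457 and g(1) = 1 − Σzᵢ/Kᵢ = -0.6264, so a root lies in (0, 1).
Newton iteration, β⁰ = 0.39:
  β = 0.3900: g = 0.13891, g' = -1.1181 → β = 0.5142
  β = 0.5142: g = 0.00715, g' = -1.0239 → β = 0.5212
Converged at β = 0.5212.

β = 0.5212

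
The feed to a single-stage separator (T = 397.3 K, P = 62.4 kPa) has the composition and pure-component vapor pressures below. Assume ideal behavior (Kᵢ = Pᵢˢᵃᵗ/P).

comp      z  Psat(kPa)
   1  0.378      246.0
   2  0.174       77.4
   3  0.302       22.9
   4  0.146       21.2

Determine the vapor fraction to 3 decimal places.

Raoult's law: Kᵢ = Pᵢˢᵃᵗ/P = Pᵢˢᵃᵗ/62.4.
  K_1 = 246.0/62.4 = 3.94231, K_2 = 77.4/62.4 = 1.24038, K_3 = 22.9/62.4 = 0.36699, K_4 = 21.2/62.4 = 0.33974
Material balance + equilibrium reduce to Σ zᵢ(Kᵢ−1)/(1+ψ(Kᵢ−1)) = 0.
Check two-phase: ΣzᵢKᵢ = 1.866 > 1 and Σzᵢ/Kᵢ = 1.489 > 1, so g(0) = 0.866 > 0 and g(1) = -0.489 < 0.
Newton iteration, ψ⁰ = 0.5:
  ψ = 0.500: g = 0.0638, g' = -0.945 → ψ = 0.568
Converged at ψ = 0.568.

ψ = 0.568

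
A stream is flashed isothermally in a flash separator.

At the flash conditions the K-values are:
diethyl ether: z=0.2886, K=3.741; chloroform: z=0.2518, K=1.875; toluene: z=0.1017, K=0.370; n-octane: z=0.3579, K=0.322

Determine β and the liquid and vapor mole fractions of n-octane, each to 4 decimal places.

β = 0.5280, x_n-octane = 0.5574, y_n-octane = 0.1795

Newton iteration, β⁰ = 0.5:
  β = 0.5000: g = 0.02634, g' = -0.9417 → β = 0.5280
Converged at β = 0.5280.
Compositions from xᵢ = zᵢ/(1+β(Kᵢ−1)), yᵢ = Kᵢxᵢ:
  diethyl ether: x = 0.1179, y = 0.4412
  chloroform: x = 0.1722, y = 0.3229
  toluene: x = 0.1524, y = 0.0564
  n-octane: x = 0.5574, y = 0.1795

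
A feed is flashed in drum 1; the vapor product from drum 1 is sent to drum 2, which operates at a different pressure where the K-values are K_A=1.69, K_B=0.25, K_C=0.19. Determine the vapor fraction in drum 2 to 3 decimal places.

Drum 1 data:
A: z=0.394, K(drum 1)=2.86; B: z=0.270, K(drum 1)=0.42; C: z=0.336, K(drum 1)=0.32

Drum 1:
Material balance + equilibrium reduce to Σ zᵢ(Kᵢ−1)/(1+ψ₁(Kᵢ−1)) = 0.
Feasibility: ΣzᵢKᵢ = 1.348, Σzᵢ/Kᵢ = 1.831 — both > 1, two phases present.
Newton–Raphson from ψ₁ = 0.59:
  ψ₁ = 0.590: g = -0.2702, g' = -0.953 → ψ₁ = 0.306
  ψ₁ = 0.306: g = -0.0123, g' = -0.935 → ψ₁ = 0.293
Converged at ψ₁ = 0.293.
Drum-1 compositions:
  A: x = 0.255, y = 0.729
  B: x = 0.325, y = 0.137
  C: x = 0.420, y = 0.134
Drum-2 feed = drum-1 vapor: z₂ = (0.7290, 0.1367, 0.1343).
Drum 2:
Let ψ₂ = V/F and solve Σ zᵢ(Kᵢ−1)/(1+ψ₂(Kᵢ−1)) = 0.
Feasibility: ΣzᵢKᵢ = 1.292, Σzᵢ/Kᵢ = 1.685 — both > 1, two phases present.
Newton iteration, ψ₂⁰ = 0.5:
  ψ₂ = 0.500: g = 0.0272, g' = -0.638 → ψ₂ = 0.543
  ψ₂ = 0.543: g = -0.0009, g' = -0.683 → ψ₂ = 0.541
Converged at ψ₂ = 0.541.
  A: x = 0.531, y = 0.897
  B: x = 0.230, y = 0.058
  C: x = 0.239, y = 0.045

V/F (drum 2) = 0.541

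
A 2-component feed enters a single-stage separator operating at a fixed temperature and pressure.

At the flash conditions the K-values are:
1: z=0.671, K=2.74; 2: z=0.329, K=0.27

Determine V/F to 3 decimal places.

Rachford–Rice: g(V/F) = Σ zᵢ(Kᵢ−1)/(1+V/F(Kᵢ−1)) = 0.
g(0) = ΣzᵢKᵢ − 1 = 0.927 and g(1) = 1 − Σzᵢ/Kᵢ = -0.463, so a root lies in (0, 1).
Binary case is linear: z₁(K₁−1)(1+V/F(K₂−1)) + z₂(K₂−1)(1+V/F(K₁−1)) = 0
⇒ V/F = [z₁(K₁−1)+z₂(K₂−1)] / [−(K₁−1)(K₂−1)] = 0.9274/1.2702 = 0.730

V/F = 0.730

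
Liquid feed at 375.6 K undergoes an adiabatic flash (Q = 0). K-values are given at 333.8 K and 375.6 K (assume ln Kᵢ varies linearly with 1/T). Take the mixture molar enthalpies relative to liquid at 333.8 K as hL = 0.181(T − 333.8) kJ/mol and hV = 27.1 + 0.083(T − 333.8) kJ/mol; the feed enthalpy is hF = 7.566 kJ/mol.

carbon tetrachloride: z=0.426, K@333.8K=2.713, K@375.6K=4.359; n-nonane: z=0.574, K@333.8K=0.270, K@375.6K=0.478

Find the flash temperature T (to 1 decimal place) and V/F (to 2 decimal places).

T = 335.8 K, V/F = 0.27

Adiabatic flash: solve Rachford–Rice at each trial T, then check hF = ψ·hV(T) + (1−ψ)·hL(T).
  T = 333.8 K: K = (2.713, 0.270), RR gives ψ = 0.248, H_out = 6.734 kJ/mol
  T = 375.6 K: K = (4.359, 0.478), RR gives ψ = 0.645, H_out = 22.408 kJ/mol
  T = 354.7 K: K = (3.487, 0.365), RR gives ψ = 0.440, H_out = 14.817 kJ/mol
  T = 344.2 K: K = (3.086, 0.315), RR gives ψ = 0.347, H_out = 10.931 kJ/mol
  T = 339.0 K: K = (2.896, 0.292), RR gives ψ = 0.299, H_out = 8.894 kJ/mol
  T = 336.4 K: K = (2.804, 0.281), RR gives ψ = 0.274, H_out = 7.832 kJ/mol
  T = 335.1 K: K = (2.758, 0.275), RR gives ψ = 0.261, H_out = 7.288 kJ/mol
Linear interpolation between T = 335.1 (H_out = 7.288) and T = 336.4 (H_out = 7.832) on hF = 7.566 gives T ≈ 335.8 K, at which ψ = 0.27.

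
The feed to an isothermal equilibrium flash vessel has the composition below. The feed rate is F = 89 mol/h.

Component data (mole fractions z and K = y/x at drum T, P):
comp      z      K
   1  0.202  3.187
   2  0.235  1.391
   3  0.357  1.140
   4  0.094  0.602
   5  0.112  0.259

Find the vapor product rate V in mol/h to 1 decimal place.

V = 73.8 mol/h

Material balance + equilibrium reduce to Σ zᵢ(Kᵢ−1)/(1+ψ(Kᵢ−1)) = 0.
Check two-phase: ΣzᵢKᵢ = 1.463 > 1 and Σzᵢ/Kᵢ = 1.134 > 1, so g(0) = 0.463 > 0 and g(1) = -0.134 < 0.
Iterate (Newton) starting at ψ = 0.5:
  ψ = 0.500: g = 0.1560, g' = -0.430 → ψ = 0.863
  ψ = 0.863: g = -0.0208, g' = -0.649 → ψ = 0.831
  ψ = 0.831: g = -0.0009, g' = -0.597 → ψ = 0.829
Converged at ψ = 0.829.
Then V = ψ·F = 0.8294·89 = 73.8 mol/h and L = F − V = 15.2 mol/h.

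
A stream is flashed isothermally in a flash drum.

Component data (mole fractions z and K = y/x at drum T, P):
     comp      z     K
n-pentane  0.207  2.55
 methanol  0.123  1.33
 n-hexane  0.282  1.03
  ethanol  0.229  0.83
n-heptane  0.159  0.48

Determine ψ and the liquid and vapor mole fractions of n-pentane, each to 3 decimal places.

ψ = 0.788, x_n-pentane = 0.093, y_n-pentane = 0.238

Let ψ = V/F and solve Σ zᵢ(Kᵢ−1)/(1+ψ(Kᵢ−1)) = 0.
Check two-phase: ΣzᵢKᵢ = 1.248 > 1 and Σzᵢ/Kᵢ = 1.055 > 1, so g(0) = 0.248 > 0 and g(1) = -0.055 < 0.
Iterate (Newton) starting at ψ = 0.5:
  ψ = 0.500: g = 0.0697, g' = -0.254 → ψ = 0.774
  ψ = 0.774: g = 0.0033, g' = -0.241 → ψ = 0.788
Converged at ψ = 0.788.
Compositions from xᵢ = zᵢ/(1+ψ(Kᵢ−1)), yᵢ = Kᵢxᵢ:
  n-pentane: x = 0.093, y = 0.238
  methanol: x = 0.098, y = 0.130
  n-hexane: x = 0.275, y = 0.284
  ethanol: x = 0.264, y = 0.219
  n-heptane: x = 0.269, y = 0.129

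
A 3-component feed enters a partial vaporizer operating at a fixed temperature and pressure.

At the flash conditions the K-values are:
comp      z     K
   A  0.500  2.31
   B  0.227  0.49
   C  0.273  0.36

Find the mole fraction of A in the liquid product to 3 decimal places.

x_A = 0.308

Iterate (Newton) starting at ψ = 0.67:
  ψ = 0.670: g = -0.1329, g' = -0.722 → ψ = 0.486
  ψ = 0.486: g = -0.0073, g' = -0.660 → ψ = 0.475
Converged at ψ = 0.475.
Compositions from xᵢ = zᵢ/(1+ψ(Kᵢ−1)), yᵢ = Kᵢxᵢ:
  A: x = 0.308, y = 0.712
  B: x = 0.300, y = 0.147
  C: x = 0.392, y = 0.141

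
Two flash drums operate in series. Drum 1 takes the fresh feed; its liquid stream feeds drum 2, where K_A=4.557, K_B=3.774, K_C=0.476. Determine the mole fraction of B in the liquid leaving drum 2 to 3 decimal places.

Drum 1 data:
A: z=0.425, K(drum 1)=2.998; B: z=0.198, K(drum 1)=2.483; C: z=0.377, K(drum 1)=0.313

Drum 1:
Newton iteration, ψ₁⁰ = 0.64:
  ψ₁ = 0.640: g = 0.0611, g' = -1.008 → ψ₁ = 0.701
  ψ₁ = 0.701: g = -0.0014, g' = -1.061 → ψ₁ = 0.699
Converged at ψ₁ = 0.699.
Drum-1 compositions:
  A: x = 0.177, y = 0.532
  B: x = 0.097, y = 0.241
  C: x = 0.725, y = 0.227
Drum-2 feed = drum-1 liquid: z₂ = (0.1773, 0.0972, 0.7255).
Drum 2:
Iterate (Newton) starting at ψ₂ = 0.51:
  ψ₂ = 0.510: g = -0.1830, g' = -0.783 → ψ₂ = 0.276
  ψ₂ = 0.276: g = 0.0264, g' = -1.083 → ψ₂ = 0.300
  ψ₂ = 0.300: g = 0.0007, g' = -1.027 → ψ₂ = 0.301
Converged at ψ₂ = 0.301.
  A: x = 0.086, y = 0.390
  B: x = 0.053, y = 0.200
  C: x = 0.861, y = 0.410

x_B (drum 2) = 0.053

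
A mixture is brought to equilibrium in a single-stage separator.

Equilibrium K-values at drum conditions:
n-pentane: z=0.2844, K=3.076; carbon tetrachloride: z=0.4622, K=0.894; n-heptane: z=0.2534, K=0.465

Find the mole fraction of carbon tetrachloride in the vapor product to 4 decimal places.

y_carbon tetrachloride = 0.4426

Material balance + equilibrium reduce to Σ zᵢ(Kᵢ−1)/(1+V/F(Kᵢ−1)) = 0.
Feasibility: ΣzᵢKᵢ = 1.4059, Σzᵢ/Kᵢ = 1.1544 — both > 1, two phases present.
Newton iteration, V/F⁰ = 0.5:
  V/F = 0.5000: g = 0.05289, g' = -0.4361 → V/F = 0.6213
  V/F = 0.6213: g = 0.00233, g' = -0.4025 → V/F = 0.6271
Converged at V/F = 0.6271.
Compositions from xᵢ = zᵢ/(1+V/F(Kᵢ−1)), yᵢ = Kᵢxᵢ:
  n-pentane: x = 0.1236, y = 0.3800
  carbon tetrachloride: x = 0.4951, y = 0.4426
  n-heptane: x = 0.3813, y = 0.1773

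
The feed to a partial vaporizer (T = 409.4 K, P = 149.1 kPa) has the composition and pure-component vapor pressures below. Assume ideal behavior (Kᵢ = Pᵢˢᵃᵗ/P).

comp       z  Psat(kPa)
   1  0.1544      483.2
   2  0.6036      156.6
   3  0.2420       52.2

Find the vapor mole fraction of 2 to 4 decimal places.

Raoult's law: Kᵢ = Pᵢˢᵃᵗ/P = Pᵢˢᵃᵗ/149.1.
  K_1 = 483.2/149.1 = 3.240778, K_2 = 156.6/149.1 = 1.050302, K_3 = 52.2/149.1 = 0.350101
Rachford–Rice: g(V/F) = Σ zᵢ(Kᵢ−1)/(1+V/F(Kᵢ−1)) = 0.
g(0) = ΣzᵢKᵢ − 1 = 0.2191 and g(1) = 1 − Σzᵢ/Kᵢ = -0.3136, so a root lies in (0, 1).
Newton iteration, V/F⁰ = 0.59:
  V/F = 0.5900: g = -0.07660, g' = -0.4141 → V/F = 0.4050
  V/F = 0.4050: g = -0.00233, g' = -0.4028 → V/F = 0.3992
Converged at V/F = 0.3992.
Compositions from xᵢ = zᵢ/(1+V/F(Kᵢ−1)), yᵢ = Kᵢxᵢ:
  1: x = 0.0815, y = 0.2641
  2: x = 0.5917, y = 0.6215
  3: x = 0.3268, y = 0.1144

y_2 = 0.6215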